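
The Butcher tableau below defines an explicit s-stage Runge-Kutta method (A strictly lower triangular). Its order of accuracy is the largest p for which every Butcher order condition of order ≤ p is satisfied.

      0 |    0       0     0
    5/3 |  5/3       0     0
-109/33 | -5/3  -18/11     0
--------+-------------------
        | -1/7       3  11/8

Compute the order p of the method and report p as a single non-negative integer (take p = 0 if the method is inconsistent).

0

b = (-1/7, 3, 11/8)
c = (0, 5/3, -109/33)
Ac = (0, 0, -30/11)
Σ b_i: (-1/7)·1 + 3·1 + 11/8·1 = 237/56 ≠ 1 ⇒ order 0.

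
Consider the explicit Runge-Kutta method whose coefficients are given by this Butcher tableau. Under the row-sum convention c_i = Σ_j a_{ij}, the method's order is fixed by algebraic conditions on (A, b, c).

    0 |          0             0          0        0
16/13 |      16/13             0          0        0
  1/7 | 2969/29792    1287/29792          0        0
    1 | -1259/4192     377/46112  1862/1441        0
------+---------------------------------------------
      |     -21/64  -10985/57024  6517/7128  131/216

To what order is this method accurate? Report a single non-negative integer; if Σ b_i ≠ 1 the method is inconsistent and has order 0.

4

b = (-21/64, -10985/57024, 6517/7128, 131/216)
c = (0, 16/13, 1/7, 1)
Ac = (0, 0, 99/1862, 51/262)
Σ b_i: (-21/64)·1 + (-10985/57024)·1 + 6517/7128·1 + 131/216·1 = 1 ✓
b·c: (-10985/57024)·16/13 + 6517/7128·1/7 + 131/216·1 = 1/2 ✓
b·c²: (-10985/57024)·256/169 + 6517/7128·1/49 + 131/216·1 = 1/3 ✓
b·Ac: 6517/7128·99/1862 + 131/216·51/262 = 1/6 ✓
b·c³: (-10985/57024)·4096/2197 + 6517/7128·1/343 + 131/216·1 = 1/4 ✓
b·(c∘Ac): 6517/7128·99/13034 + 131/216·51/262 = 1/8 ✓
b·Ac²: 6517/7128·792/12103 + 131/216·66/1703 = 1/12 ✓
b·A²c: 131/216·9/131 = 1/24 ✓; 4 stages ⇒ order 4.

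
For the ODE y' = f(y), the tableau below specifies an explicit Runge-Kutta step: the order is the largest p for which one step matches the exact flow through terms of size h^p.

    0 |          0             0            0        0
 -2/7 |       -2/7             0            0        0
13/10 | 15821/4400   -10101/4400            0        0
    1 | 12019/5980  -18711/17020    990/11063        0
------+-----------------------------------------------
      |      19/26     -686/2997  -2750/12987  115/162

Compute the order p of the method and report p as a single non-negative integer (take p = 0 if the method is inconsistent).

b = (19/26, -686/2997, -2750/12987, 115/162)
c = (0, -2/7, 13/10, 1)
Ac = (0, 0, 1443/2200, 99/230)
Σ b_i: 19/26·1 + (-686/2997)·1 + (-2750/12987)·1 + 115/162·1 = 1 ✓
b·c: (-686/2997)·(-2/7) + (-2750/12987)·13/10 + 115/162·1 = 1/2 ✓
b·c²: (-686/2997)·4/49 + (-2750/12987)·169/100 + 115/162·1 = 1/3 ✓
b·Ac: (-2750/12987)·1443/2200 + 115/162·99/230 = 1/6 ✓
b·c³: (-686/2997)·(-8/343) + (-2750/12987)·2197/1000 + 115/162·1 = 1/4 ✓
b·(c∘Ac): (-2750/12987)·18759/22000 + 115/162·99/230 = 1/8 ✓
b·Ac²: (-2750/12987)·(-1443/7700) + 115/162·99/1610 = 1/12 ✓
b·A²c: 115/162·27/460 = 1/24 ✓; 4 stages ⇒ order 4.

4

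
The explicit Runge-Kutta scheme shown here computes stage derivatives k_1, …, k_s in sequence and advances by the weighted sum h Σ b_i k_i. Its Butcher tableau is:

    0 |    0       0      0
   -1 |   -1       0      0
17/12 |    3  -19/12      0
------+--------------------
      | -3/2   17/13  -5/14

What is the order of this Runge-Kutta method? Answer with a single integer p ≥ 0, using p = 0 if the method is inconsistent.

0

b = (-3/2, 17/13, -5/14)
c = (0, -1, 17/12)
Ac = (0, 0, 19/12)
Σ b_i: (-3/2)·1 + 17/13·1 + (-5/14)·1 = -50/91 ≠ 1 ⇒ order 0.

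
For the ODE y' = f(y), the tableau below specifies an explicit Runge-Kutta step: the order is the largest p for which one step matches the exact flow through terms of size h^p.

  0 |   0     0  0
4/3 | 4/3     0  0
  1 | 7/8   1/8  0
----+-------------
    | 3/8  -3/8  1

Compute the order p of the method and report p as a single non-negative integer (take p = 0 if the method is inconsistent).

3

b = (3/8, -3/8, 1)
c = (0, 4/3, 1)
Ac = (0, 0, 1/6)
Σ b_i: 3/8·1 + (-3/8)·1 + 1·1 = 1 ✓
b·c: (-3/8)·4/3 + 1·1 = 1/2 ✓
b·c²: (-3/8)·16/9 + 1·1 = 1/3 ✓
b·Ac: 1·1/6 = 1/6 ✓; 3 stages ⇒ order 3.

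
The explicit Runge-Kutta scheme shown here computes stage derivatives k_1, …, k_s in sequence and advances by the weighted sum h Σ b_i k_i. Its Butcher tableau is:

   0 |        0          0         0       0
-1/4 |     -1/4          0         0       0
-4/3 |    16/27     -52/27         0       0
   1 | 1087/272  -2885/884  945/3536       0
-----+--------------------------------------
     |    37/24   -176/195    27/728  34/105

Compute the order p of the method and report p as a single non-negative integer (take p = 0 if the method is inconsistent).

b = (37/24, -176/195, 27/728, 34/105)
c = (0, -1/4, -4/3, 1)
Ac = (0, 0, 13/27, 125/272)
Σ b_i: 37/24·1 + (-176/195)·1 + 27/728·1 + 34/105·1 = 1 ✓
b·c: (-176/195)·(-1/4) + 27/728·(-4/3) + 34/105·1 = 1/2 ✓
b·c²: (-176/195)·1/16 + 27/728·16/9 + 34/105·1 = 1/3 ✓
b·Ac: 27/728·13/27 + 34/105·125/272 = 1/6 ✓
b·c³: (-176/195)·(-1/64) + 27/728·(-64/27) + 34/105·1 = 1/4 ✓
b·(c∘Ac): 27/728·(-52/81) + 34/105·125/272 = 1/8 ✓
b·Ac²: 27/728·(-13/108) + 34/105·295/1088 = 1/12 ✓
b·A²c: 34/105·35/272 = 1/24 ✓; 4 stages ⇒ order 4.

4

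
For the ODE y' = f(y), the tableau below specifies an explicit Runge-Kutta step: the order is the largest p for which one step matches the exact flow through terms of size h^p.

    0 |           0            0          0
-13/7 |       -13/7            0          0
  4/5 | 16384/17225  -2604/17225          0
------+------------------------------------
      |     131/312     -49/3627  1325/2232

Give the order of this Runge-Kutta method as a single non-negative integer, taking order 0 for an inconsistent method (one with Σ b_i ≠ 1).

b = (131/312, -49/3627, 1325/2232)
c = (0, -13/7, 4/5)
Ac = (0, 0, 372/1325)
Σ b_i: 131/312·1 + (-49/3627)·1 + 1325/2232·1 = 1 ✓
b·c: (-49/3627)·(-13/7) + 1325/2232·4/5 = 1/2 ✓
b·c²: (-49/3627)·169/49 + 1325/2232·16/25 = 1/3 ✓
b·Ac: 1325/2232·372/1325 = 1/6 ✓; 3 stages ⇒ order 3.

3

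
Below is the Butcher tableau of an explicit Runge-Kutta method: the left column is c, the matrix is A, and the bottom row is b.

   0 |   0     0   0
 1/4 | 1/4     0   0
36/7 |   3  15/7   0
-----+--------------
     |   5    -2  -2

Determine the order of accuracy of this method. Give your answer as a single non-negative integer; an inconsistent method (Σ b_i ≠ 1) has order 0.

1

b = (5, -2, -2)
c = (0, 1/4, 36/7)
Ac = (0, 0, 15/28)
Σ b_i: 5·1 + (-2)·1 + (-2)·1 = 1 ✓
b·c: (-2)·1/4 + (-2)·36/7 = -151/14 ≠ 1/2 ⇒ order 1.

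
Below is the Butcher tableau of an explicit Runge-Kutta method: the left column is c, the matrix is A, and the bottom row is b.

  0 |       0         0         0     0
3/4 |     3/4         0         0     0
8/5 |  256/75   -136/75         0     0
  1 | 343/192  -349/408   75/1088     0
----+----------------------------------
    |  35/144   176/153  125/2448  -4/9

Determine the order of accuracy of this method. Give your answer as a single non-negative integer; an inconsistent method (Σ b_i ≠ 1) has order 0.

4

b = (35/144, 176/153, 125/2448, -4/9)
c = (0, 3/4, 8/5, 1)
Ac = (0, 0, -34/25, -17/32)
Σ b_i: 35/144·1 + 176/153·1 + 125/2448·1 + (-4/9)·1 = 1 ✓
b·c: 176/153·3/4 + 125/2448·8/5 + (-4/9)·1 = 1/2 ✓
b·c²: 176/153·9/16 + 125/2448·64/25 + (-4/9)·1 = 1/3 ✓
b·Ac: 125/2448·(-34/25) + (-4/9)·(-17/32) = 1/6 ✓
b·c³: 176/153·27/64 + 125/2448·512/125 + (-4/9)·1 = 1/4 ✓
b·(c∘Ac): 125/2448·(-272/125) + (-4/9)·(-17/32) = 1/8 ✓
b·Ac²: 125/2448·(-51/50) + (-4/9)·(-39/128) = 1/12 ✓
b·A²c: (-4/9)·(-3/32) = 1/24 ✓; 4 stages ⇒ order 4.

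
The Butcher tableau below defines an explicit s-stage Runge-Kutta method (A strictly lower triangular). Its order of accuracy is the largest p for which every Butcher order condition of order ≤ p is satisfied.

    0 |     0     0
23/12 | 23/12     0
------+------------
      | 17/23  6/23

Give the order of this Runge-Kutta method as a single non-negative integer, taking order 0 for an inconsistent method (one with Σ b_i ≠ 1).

2

b = (17/23, 6/23)
c = (0, 23/12)
Σ b_i: 17/23·1 + 6/23·1 = 1 ✓
b·c: 6/23·23/12 = 1/2 ✓; 2 stages ⇒ order 2.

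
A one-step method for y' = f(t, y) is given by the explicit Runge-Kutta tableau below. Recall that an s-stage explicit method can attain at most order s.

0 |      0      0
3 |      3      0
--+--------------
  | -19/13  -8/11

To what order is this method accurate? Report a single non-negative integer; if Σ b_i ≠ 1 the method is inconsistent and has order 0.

b = (-19/13, -8/11)
c = (0, 3)
Σ b_i: (-19/13)·1 + (-8/11)·1 = -313/143 ≠ 1 ⇒ order 0.

0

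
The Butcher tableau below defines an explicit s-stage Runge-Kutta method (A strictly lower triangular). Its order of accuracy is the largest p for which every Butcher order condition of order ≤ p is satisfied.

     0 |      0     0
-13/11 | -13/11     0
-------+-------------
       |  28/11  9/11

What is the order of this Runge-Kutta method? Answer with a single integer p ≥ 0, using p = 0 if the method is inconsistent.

0

b = (28/11, 9/11)
c = (0, -13/11)
Σ b_i: 28/11·1 + 9/11·1 = 37/11 ≠ 1 ⇒ order 0.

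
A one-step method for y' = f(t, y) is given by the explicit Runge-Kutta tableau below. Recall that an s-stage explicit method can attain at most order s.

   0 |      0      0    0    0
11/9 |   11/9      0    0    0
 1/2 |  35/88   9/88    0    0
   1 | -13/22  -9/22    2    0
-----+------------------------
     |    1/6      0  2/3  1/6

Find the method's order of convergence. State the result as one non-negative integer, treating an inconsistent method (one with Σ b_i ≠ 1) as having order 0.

4

b = (1/6, 0, 2/3, 1/6)
c = (0, 11/9, 1/2, 1)
Ac = (0, 0, 1/8, 1/2)
Σ b_i: 1/6·1 + 2/3·1 + 1/6·1 = 1 ✓
b·c: 2/3·1/2 + 1/6·1 = 1/2 ✓
b·c²: 2/3·1/4 + 1/6·1 = 1/3 ✓
b·Ac: 2/3·1/8 + 1/6·1/2 = 1/6 ✓
b·c³: 2/3·1/8 + 1/6·1 = 1/4 ✓
b·(c∘Ac): 2/3·1/16 + 1/6·1/2 = 1/8 ✓
b·Ac²: 2/3·11/72 + 1/6·(-1/9) = 1/12 ✓
b·A²c: 1/6·1/4 = 1/24 ✓; 4 stages ⇒ order 4.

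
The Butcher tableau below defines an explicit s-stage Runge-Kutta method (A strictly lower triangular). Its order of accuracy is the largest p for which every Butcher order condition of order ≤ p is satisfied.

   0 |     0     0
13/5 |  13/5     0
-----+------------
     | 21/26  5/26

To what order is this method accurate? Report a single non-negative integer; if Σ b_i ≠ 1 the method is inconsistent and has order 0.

2

b = (21/26, 5/26)
c = (0, 13/5)
Σ b_i: 21/26·1 + 5/26·1 = 1 ✓
b·c: 5/26·13/5 = 1/2 ✓; 2 stages ⇒ order 2.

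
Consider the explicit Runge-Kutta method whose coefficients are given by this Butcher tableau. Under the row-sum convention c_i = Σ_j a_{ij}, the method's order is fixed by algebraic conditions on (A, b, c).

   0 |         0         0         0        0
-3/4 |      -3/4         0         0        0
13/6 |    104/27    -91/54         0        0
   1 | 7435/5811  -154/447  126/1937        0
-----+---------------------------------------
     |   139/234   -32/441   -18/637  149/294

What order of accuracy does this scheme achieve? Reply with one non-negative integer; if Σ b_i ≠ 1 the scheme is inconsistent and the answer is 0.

b = (139/234, -32/441, -18/637, 149/294)
c = (0, -3/4, 13/6, 1)
Ac = (0, 0, 91/72, 119/298)
Σ b_i: 139/234·1 + (-32/441)·1 + (-18/637)·1 + 149/294·1 = 1 ✓
b·c: (-32/441)·(-3/4) + (-18/637)·13/6 + 149/294·1 = 1/2 ✓
b·c²: (-32/441)·9/16 + (-18/637)·169/36 + 149/294·1 = 1/3 ✓
b·Ac: (-18/637)·91/72 + 149/294·119/298 = 1/6 ✓
b·c³: (-32/441)·(-27/64) + (-18/637)·2197/216 + 149/294·1 = 1/4 ✓
b·(c∘Ac): (-18/637)·1183/432 + 149/294·119/298 = 1/8 ✓
b·Ac²: (-18/637)·(-91/96) + 149/294·133/1192 = 1/12 ✓
b·A²c: 149/294·49/596 = 1/24 ✓; 4 stages ⇒ order 4.

4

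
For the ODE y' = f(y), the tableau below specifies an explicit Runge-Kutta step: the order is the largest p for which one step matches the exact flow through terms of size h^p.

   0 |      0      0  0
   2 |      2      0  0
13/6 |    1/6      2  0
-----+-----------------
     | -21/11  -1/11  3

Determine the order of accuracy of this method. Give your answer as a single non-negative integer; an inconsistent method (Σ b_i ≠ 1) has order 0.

1

b = (-21/11, -1/11, 3)
c = (0, 2, 13/6)
Ac = (0, 0, 4)
Σ b_i: (-21/11)·1 + (-1/11)·1 + 3·1 = 1 ✓
b·c: (-1/11)·2 + 3·13/6 = 139/22 ≠ 1/2 ⇒ order 1.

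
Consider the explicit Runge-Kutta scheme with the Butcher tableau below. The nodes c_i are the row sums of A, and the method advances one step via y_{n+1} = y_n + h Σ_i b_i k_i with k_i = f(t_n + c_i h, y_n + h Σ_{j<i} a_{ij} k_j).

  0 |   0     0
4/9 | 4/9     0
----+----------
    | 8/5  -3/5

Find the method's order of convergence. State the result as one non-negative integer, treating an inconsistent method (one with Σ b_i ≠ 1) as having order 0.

b = (8/5, -3/5)
c = (0, 4/9)
Σ b_i: 8/5·1 + (-3/5)·1 = 1 ✓
b·c: (-3/5)·4/9 = -4/15 ≠ 1/2 ⇒ order 1.

1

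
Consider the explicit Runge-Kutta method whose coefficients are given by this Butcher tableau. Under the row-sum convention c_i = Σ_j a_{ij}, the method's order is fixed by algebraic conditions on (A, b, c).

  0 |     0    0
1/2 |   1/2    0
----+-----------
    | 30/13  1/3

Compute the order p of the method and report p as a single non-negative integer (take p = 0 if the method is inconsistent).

0

b = (30/13, 1/3)
c = (0, 1/2)
Σ b_i: 30/13·1 + 1/3·1 = 103/39 ≠ 1 ⇒ order 0.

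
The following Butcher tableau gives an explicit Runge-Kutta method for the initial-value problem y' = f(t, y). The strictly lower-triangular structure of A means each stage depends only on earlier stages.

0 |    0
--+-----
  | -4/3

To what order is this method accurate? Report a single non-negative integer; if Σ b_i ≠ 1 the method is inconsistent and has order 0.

0

b = (-4/3)
c = (0)
Σ b_i: (-4/3)·1 = -4/3 ≠ 1 ⇒ order 0.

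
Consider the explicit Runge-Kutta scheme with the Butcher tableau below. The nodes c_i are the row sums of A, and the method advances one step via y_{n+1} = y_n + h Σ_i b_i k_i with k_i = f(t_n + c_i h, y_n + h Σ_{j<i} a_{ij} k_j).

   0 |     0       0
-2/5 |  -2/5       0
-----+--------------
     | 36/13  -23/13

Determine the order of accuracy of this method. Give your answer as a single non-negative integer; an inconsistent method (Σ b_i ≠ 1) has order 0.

1

b = (36/13, -23/13)
c = (0, -2/5)
Σ b_i: 36/13·1 + (-23/13)·1 = 1 ✓
b·c: (-23/13)·(-2/5) = 46/65 ≠ 1/2 ⇒ order 1.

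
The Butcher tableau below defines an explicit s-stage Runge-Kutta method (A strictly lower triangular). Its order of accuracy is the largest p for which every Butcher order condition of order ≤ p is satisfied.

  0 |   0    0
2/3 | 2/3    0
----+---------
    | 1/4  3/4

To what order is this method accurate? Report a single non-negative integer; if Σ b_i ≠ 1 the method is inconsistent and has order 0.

b = (1/4, 3/4)
c = (0, 2/3)
Σ b_i: 1/4·1 + 3/4·1 = 1 ✓
b·c: 3/4·2/3 = 1/2 ✓; 2 stages ⇒ order 2.

2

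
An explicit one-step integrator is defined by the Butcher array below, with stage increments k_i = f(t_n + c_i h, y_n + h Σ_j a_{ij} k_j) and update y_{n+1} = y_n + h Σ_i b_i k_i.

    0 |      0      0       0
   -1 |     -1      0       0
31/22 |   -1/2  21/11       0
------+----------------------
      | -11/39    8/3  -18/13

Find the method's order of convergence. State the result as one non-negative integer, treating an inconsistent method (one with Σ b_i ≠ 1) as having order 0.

b = (-11/39, 8/3, -18/13)
c = (0, -1, 31/22)
Ac = (0, 0, -21/11)
Σ b_i: (-11/39)·1 + 8/3·1 + (-18/13)·1 = 1 ✓
b·c: 8/3·(-1) + (-18/13)·31/22 = -1981/429 ≠ 1/2 ⇒ order 1.

1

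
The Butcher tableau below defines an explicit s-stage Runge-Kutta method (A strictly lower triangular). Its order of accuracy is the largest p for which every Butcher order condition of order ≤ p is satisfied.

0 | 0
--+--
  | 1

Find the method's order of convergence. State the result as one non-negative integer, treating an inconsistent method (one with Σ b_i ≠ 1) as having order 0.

1

b = (1)
c = (0)
Σ b_i: 1·1 = 1 ✓; 1 stage ⇒ order 1.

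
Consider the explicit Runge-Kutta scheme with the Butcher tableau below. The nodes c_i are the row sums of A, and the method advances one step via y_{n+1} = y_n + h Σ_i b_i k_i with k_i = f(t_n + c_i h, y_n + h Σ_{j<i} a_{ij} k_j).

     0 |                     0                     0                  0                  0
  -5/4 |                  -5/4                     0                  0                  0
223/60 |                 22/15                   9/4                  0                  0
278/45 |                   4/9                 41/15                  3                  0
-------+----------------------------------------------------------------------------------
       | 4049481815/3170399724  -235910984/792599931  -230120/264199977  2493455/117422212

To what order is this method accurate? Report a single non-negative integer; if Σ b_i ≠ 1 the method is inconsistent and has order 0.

b = (4049481815/3170399724, -235910984/792599931, -230120/264199977, 2493455/117422212)
c = (0, -5/4, 223/60, 278/45)
Ac = (0, 0, -45/16, 116/15)
Σ b_i: 4049481815/3170399724·1 + (-235910984/792599931)·1 + (-230120/264199977)·1 + 2493455/117422212·1 = 1 ✓
b·c: (-235910984/792599931)·(-5/4) + (-230120/264199977)·223/60 + 2493455/117422212·278/45 = 1/2 ✓
b·c²: (-235910984/792599931)·25/16 + (-230120/264199977)·49729/3600 + 2493455/117422212·77284/2025 = 1/3 ✓
b·Ac: (-230120/264199977)·(-45/16) + 2493455/117422212·116/15 = 1/6 ✓
b·c³: (-235910984/792599931)·(-125/64) + (-230120/264199977)·11089567/216000 + 2493455/117422212·21484952/91125 = 11862716609093/2140019813700 ≠ 1/4 ⇒ order 3.
b·(c∘Ac): (-230120/264199977)·(-669/64) + 2493455/117422212·32248/675 = 32452231511/31703997240 ≠ 1/8
b·Ac²: (-230120/264199977)·225/64 + 2493455/117422212·27427/600 = 13634450557/14090665440 ≠ 1/12
b·A²c: 2493455/117422212·(-135/16) = -336616425/1878755392 ≠ 1/24

3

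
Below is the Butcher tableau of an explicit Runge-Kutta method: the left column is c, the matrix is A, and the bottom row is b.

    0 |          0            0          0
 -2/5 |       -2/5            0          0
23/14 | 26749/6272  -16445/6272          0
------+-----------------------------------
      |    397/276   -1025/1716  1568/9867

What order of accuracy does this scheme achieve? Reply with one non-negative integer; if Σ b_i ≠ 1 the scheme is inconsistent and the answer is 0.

b = (397/276, -1025/1716, 1568/9867)
c = (0, -2/5, 23/14)
Ac = (0, 0, 3289/3136)
Σ b_i: 397/276·1 + (-1025/1716)·1 + 1568/9867·1 = 1 ✓
b·c: (-1025/1716)·(-2/5) + 1568/9867·23/14 = 1/2 ✓
b·c²: (-1025/1716)·4/25 + 1568/9867·529/196 = 1/3 ✓
b·Ac: 1568/9867·3289/3136 = 1/6 ✓; 3 stages ⇒ order 3.

3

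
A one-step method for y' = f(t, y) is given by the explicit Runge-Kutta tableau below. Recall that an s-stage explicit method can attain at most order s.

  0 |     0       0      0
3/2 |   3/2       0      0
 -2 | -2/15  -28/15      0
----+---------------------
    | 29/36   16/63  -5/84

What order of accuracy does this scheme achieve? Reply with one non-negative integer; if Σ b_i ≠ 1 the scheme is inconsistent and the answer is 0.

3

b = (29/36, 16/63, -5/84)
c = (0, 3/2, -2)
Ac = (0, 0, -14/5)
Σ b_i: 29/36·1 + 16/63·1 + (-5/84)·1 = 1 ✓
b·c: 16/63·3/2 + (-5/84)·(-2) = 1/2 ✓
b·c²: 16/63·9/4 + (-5/84)·4 = 1/3 ✓
b·Ac: (-5/84)·(-14/5) = 1/6 ✓; 3 stages ⇒ order 3.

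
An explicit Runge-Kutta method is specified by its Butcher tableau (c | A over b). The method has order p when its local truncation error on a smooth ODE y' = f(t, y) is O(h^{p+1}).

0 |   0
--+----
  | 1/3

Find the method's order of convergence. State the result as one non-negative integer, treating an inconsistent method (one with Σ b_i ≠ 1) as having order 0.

b = (1/3)
c = (0)
Σ b_i: 1/3·1 = 1/3 ≠ 1 ⇒ order 0.

0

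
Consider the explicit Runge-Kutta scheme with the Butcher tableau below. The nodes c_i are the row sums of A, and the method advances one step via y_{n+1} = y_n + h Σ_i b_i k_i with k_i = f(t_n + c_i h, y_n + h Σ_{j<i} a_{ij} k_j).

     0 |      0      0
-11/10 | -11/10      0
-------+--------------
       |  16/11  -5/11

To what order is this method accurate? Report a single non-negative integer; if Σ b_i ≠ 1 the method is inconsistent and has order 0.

2

b = (16/11, -5/11)
c = (0, -11/10)
Σ b_i: 16/11·1 + (-5/11)·1 = 1 ✓
b·c: (-5/11)·(-11/10) = 1/2 ✓; 2 stages ⇒ order 2.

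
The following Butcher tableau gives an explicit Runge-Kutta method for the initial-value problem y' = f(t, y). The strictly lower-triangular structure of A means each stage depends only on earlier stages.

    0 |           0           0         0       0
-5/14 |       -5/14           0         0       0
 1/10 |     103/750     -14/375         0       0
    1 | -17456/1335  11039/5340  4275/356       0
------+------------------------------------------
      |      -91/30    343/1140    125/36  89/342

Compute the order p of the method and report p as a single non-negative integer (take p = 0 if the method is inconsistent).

b = (-91/30, 343/1140, 125/36, 89/342)
c = (0, -5/14, 1/10, 1)
Ac = (0, 0, 1/75, 247/534)
Σ b_i: (-91/30)·1 + 343/1140·1 + 125/36·1 + 89/342·1 = 1 ✓
b·c: 343/1140·(-5/14) + 125/36·1/10 + 89/342·1 = 1/2 ✓
b·c²: 343/1140·25/196 + 125/36·1/100 + 89/342·1 = 1/3 ✓
b·Ac: 125/36·1/75 + 89/342·247/534 = 1/6 ✓
b·c³: 343/1140·(-125/2744) + 125/36·1/1000 + 89/342·1 = 1/4 ✓
b·(c∘Ac): 125/36·1/750 + 89/342·247/534 = 1/8 ✓
b·Ac²: 125/36·(-1/210) + 89/342·2869/7476 = 1/12 ✓
b·A²c: 89/342·57/356 = 1/24 ✓; 4 stages ⇒ order 4.

4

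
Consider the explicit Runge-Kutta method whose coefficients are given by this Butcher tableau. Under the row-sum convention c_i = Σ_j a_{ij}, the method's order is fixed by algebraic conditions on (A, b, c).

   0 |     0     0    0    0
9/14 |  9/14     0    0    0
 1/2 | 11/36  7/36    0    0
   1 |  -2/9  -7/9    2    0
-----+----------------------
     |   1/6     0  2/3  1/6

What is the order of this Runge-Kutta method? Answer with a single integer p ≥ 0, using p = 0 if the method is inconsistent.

b = (1/6, 0, 2/3, 1/6)
c = (0, 9/14, 1/2, 1)
Ac = (0, 0, 1/8, 1/2)
Σ b_i: 1/6·1 + 2/3·1 + 1/6·1 = 1 ✓
b·c: 2/3·1/2 + 1/6·1 = 1/2 ✓
b·c²: 2/3·1/4 + 1/6·1 = 1/3 ✓
b·Ac: 2/3·1/8 + 1/6·1/2 = 1/6 ✓
b·c³: 2/3·1/8 + 1/6·1 = 1/4 ✓
b·(c∘Ac): 2/3·1/16 + 1/6·1/2 = 1/8 ✓
b·Ac²: 2/3·9/112 + 1/6·5/28 = 1/12 ✓
b·A²c: 1/6·1/4 = 1/24 ✓; 4 stages ⇒ order 4.

4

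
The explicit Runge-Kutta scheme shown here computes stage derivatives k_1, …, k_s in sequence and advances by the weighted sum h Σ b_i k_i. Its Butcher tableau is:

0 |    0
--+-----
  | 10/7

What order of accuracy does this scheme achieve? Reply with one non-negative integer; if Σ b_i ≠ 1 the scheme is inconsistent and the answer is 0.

0

b = (10/7)
c = (0)
Σ b_i: 10/7·1 = 10/7 ≠ 1 ⇒ order 0.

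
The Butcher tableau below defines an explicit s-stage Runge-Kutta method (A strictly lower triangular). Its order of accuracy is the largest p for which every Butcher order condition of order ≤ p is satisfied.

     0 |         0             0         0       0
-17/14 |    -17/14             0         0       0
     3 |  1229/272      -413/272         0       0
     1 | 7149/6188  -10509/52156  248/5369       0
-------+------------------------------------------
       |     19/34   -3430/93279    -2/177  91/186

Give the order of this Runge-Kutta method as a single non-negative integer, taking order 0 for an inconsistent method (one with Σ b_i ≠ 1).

b = (19/34, -3430/93279, -2/177, 91/186)
c = (0, -17/14, 3, 1)
Ac = (0, 0, 59/32, 279/728)
Σ b_i: 19/34·1 + (-3430/93279)·1 + (-2/177)·1 + 91/186·1 = 1 ✓
b·c: (-3430/93279)·(-17/14) + (-2/177)·3 + 91/186·1 = 1/2 ✓
b·c²: (-3430/93279)·289/196 + (-2/177)·9 + 91/186·1 = 1/3 ✓
b·Ac: (-2/177)·59/32 + 91/186·279/728 = 1/6 ✓
b·c³: (-3430/93279)·(-4913/2744) + (-2/177)·27 + 91/186·1 = 1/4 ✓
b·(c∘Ac): (-2/177)·177/32 + 91/186·279/728 = 1/8 ✓
b·Ac²: (-2/177)·(-1003/448) + 91/186·93/784 = 1/12 ✓
b·A²c: 91/186·31/364 = 1/24 ✓; 4 stages ⇒ order 4.

4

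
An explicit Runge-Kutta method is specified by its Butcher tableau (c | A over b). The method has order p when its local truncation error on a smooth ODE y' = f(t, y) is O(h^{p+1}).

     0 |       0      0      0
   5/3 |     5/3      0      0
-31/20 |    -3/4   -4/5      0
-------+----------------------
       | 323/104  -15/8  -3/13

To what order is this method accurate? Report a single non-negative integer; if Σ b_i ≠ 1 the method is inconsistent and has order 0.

b = (323/104, -15/8, -3/13)
c = (0, 5/3, -31/20)
Ac = (0, 0, -4/3)
Σ b_i: 323/104·1 + (-15/8)·1 + (-3/13)·1 = 1 ✓
b·c: (-15/8)·5/3 + (-3/13)·(-31/20) = -1439/520 ≠ 1/2 ⇒ order 1.

1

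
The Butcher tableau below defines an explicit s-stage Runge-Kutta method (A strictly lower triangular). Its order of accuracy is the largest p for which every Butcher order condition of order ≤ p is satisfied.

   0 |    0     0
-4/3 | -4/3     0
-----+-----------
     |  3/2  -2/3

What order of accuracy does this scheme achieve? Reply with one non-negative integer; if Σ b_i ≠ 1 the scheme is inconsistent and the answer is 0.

b = (3/2, -2/3)
c = (0, -4/3)
Σ b_i: 3/2·1 + (-2/3)·1 = 5/6 ≠ 1 ⇒ order 0.

0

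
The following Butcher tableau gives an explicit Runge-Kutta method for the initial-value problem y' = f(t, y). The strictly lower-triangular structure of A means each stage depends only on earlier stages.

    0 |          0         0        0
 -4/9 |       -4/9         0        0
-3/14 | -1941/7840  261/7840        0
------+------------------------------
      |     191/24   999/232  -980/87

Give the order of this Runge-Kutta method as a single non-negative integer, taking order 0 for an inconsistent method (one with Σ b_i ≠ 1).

b = (191/24, 999/232, -980/87)
c = (0, -4/9, -3/14)
Ac = (0, 0, -29/1960)
Σ b_i: 191/24·1 + 999/232·1 + (-980/87)·1 = 1 ✓
b·c: 999/232·(-4/9) + (-980/87)·(-3/14) = 1/2 ✓
b·c²: 999/232·16/81 + (-980/87)·9/196 = 1/3 ✓
b·Ac: (-980/87)·(-29/1960) = 1/6 ✓; 3 stages ⇒ order 3.

3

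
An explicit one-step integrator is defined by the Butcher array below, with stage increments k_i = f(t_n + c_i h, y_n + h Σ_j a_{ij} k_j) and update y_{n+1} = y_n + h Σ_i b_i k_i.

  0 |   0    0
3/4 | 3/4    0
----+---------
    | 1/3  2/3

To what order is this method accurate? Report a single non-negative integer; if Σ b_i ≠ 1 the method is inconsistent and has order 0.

b = (1/3, 2/3)
c = (0, 3/4)
Σ b_i: 1/3·1 + 2/3·1 = 1 ✓
b·c: 2/3·3/4 = 1/2 ✓; 2 stages ⇒ order 2.

2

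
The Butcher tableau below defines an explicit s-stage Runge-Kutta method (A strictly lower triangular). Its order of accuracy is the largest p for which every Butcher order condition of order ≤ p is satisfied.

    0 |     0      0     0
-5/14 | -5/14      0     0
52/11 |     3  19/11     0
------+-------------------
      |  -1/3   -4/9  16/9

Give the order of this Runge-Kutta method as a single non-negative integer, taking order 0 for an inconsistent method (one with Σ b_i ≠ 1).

b = (-1/3, -4/9, 16/9)
c = (0, -5/14, 52/11)
Ac = (0, 0, -95/154)
Σ b_i: (-1/3)·1 + (-4/9)·1 + 16/9·1 = 1 ✓
b·c: (-4/9)·(-5/14) + 16/9·52/11 = 1978/231 ≠ 1/2 ⇒ order 1.

1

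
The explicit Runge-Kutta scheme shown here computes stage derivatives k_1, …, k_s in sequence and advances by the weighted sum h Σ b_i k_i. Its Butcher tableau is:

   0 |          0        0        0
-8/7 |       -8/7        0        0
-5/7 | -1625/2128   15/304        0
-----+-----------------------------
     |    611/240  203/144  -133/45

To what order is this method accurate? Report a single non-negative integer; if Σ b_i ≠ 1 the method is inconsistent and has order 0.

b = (611/240, 203/144, -133/45)
c = (0, -8/7, -5/7)
Ac = (0, 0, -15/266)
Σ b_i: 611/240·1 + 203/144·1 + (-133/45)·1 = 1 ✓
b·c: 203/144·(-8/7) + (-133/45)·(-5/7) = 1/2 ✓
b·c²: 203/144·64/49 + (-133/45)·25/49 = 1/3 ✓
b·Ac: (-133/45)·(-15/266) = 1/6 ✓; 3 stages ⇒ order 3.

3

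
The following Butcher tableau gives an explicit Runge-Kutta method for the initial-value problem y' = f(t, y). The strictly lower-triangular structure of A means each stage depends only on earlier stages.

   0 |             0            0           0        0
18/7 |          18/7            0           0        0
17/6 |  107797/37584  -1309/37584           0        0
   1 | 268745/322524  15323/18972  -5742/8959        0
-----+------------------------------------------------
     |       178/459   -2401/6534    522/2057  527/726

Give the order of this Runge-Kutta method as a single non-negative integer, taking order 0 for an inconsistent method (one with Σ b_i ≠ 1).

b = (178/459, -2401/6534, 522/2057, 527/726)
c = (0, 18/7, 17/6, 1)
Ac = (0, 0, -187/2088, 275/1054)
Σ b_i: 178/459·1 + (-2401/6534)·1 + 522/2057·1 + 527/726·1 = 1 ✓
b·c: (-2401/6534)·18/7 + 522/2057·17/6 + 527/726·1 = 1/2 ✓
b·c²: (-2401/6534)·324/49 + 522/2057·289/36 + 527/726·1 = 1/3 ✓
b·Ac: 522/2057·(-187/2088) + 527/726·275/1054 = 1/6 ✓
b·c³: (-2401/6534)·5832/343 + 522/2057·4913/216 + 527/726·1 = 1/4 ✓
b·(c∘Ac): 522/2057·(-3179/12528) + 527/726·275/1054 = 1/8 ✓
b·Ac²: 522/2057·(-187/812) + 527/726·1441/7378 = 1/12 ✓
b·A²c: 527/726·121/2108 = 1/24 ✓; 4 stages ⇒ order 4.

4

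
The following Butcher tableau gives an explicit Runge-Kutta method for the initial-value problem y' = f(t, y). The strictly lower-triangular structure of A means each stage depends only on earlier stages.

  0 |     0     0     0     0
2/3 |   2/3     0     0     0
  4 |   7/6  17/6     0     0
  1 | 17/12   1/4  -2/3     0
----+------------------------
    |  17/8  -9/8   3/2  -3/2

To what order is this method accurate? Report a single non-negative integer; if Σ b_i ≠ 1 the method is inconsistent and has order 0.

1

b = (17/8, -9/8, 3/2, -3/2)
c = (0, 2/3, 4, 1)
Ac = (0, 0, 17/9, -5/2)
Σ b_i: 17/8·1 + (-9/8)·1 + 3/2·1 + (-3/2)·1 = 1 ✓
b·c: (-9/8)·2/3 + 3/2·4 + (-3/2)·1 = 15/4 ≠ 1/2 ⇒ order 1.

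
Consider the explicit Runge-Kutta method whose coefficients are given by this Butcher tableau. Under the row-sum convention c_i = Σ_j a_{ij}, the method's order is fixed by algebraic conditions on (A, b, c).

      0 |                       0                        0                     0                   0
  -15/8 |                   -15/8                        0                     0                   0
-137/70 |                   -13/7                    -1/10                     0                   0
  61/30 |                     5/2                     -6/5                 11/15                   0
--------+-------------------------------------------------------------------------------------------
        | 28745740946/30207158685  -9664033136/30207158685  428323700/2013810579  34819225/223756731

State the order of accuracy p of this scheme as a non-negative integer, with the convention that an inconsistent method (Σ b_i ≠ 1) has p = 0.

b = (28745740946/30207158685, -9664033136/30207158685, 428323700/2013810579, 34819225/223756731)
c = (0, -15/8, -137/70, 61/30)
Ac = (0, 0, 3/16, 1711/2100)
Σ b_i: 28745740946/30207158685·1 + (-9664033136/30207158685)·1 + 428323700/2013810579·1 + 34819225/223756731·1 = 1 ✓
b·c: (-9664033136/30207158685)·(-15/8) + 428323700/2013810579·(-137/70) + 34819225/223756731·61/30 = 1/2 ✓
b·c²: (-9664033136/30207158685)·225/64 + 428323700/2013810579·18769/4900 + 34819225/223756731·3721/900 = 1/3 ✓
b·Ac: 428323700/2013810579·3/16 + 34819225/223756731·1711/2100 = 1/6 ✓
b·c³: (-9664033136/30207158685)·(-3375/512) + 428323700/2013810579·(-2571353/343000) + 34819225/223756731·226981/27000 = 2466460621679/1353280709088 ≠ 1/4 ⇒ order 3.
b·(c∘Ac): 428323700/2013810579·(-411/1120) + 34819225/223756731·104371/63000 = 3619801183/20138105790 ≠ 1/8
b·Ac²: 428323700/2013810579·(-45/128) + 34819225/223756731·(-828953/588000) = -2513088377/8543438820 ≠ 1/12
b·A²c: 34819225/223756731·11/80 = 6963845/325464336 ≠ 1/24

3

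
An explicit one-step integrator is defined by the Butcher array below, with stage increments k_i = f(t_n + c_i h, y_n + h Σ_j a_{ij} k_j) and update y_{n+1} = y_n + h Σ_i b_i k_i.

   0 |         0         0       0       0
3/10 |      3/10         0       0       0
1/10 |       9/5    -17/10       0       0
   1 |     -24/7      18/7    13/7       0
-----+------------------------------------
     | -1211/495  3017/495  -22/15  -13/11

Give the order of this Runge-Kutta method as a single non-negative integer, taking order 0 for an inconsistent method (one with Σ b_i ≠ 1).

2

b = (-1211/495, 3017/495, -22/15, -13/11)
c = (0, 3/10, 1/10, 1)
Ac = (0, 0, -51/100, 67/70)
Σ b_i: (-1211/495)·1 + 3017/495·1 + (-22/15)·1 + (-13/11)·1 = 1 ✓
b·c: 3017/495·3/10 + (-22/15)·1/10 + (-13/11)·1 = 1/2 ✓
b·c²: 3017/495·9/100 + (-22/15)·1/100 + (-13/11)·1 = -10691/16500 ≠ 1/3 ⇒ order 2.
b·Ac: (-22/15)·(-51/100) + (-13/11)·67/70 = -3688/9625 ≠ 1/6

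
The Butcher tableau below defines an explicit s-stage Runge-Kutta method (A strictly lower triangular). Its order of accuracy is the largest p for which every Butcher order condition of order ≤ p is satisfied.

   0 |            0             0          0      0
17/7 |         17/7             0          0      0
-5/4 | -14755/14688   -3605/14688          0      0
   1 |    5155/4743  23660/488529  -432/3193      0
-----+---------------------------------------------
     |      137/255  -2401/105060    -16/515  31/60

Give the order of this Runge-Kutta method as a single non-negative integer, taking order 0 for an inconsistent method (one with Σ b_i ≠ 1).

4

b = (137/255, -2401/105060, -16/515, 31/60)
c = (0, 17/7, -5/4, 1)
Ac = (0, 0, -515/864, 80/279)
Σ b_i: 137/255·1 + (-2401/105060)·1 + (-16/515)·1 + 31/60·1 = 1 ✓
b·c: (-2401/105060)·17/7 + (-16/515)·(-5/4) + 31/60·1 = 1/2 ✓
b·c²: (-2401/105060)·289/49 + (-16/515)·25/16 + 31/60·1 = 1/3 ✓
b·Ac: (-16/515)·(-515/864) + 31/60·80/279 = 1/6 ✓
b·c³: (-2401/105060)·4913/343 + (-16/515)·(-125/64) + 31/60·1 = 1/4 ✓
b·(c∘Ac): (-16/515)·2575/3456 + 31/60·80/279 = 1/8 ✓
b·Ac²: (-16/515)·(-8755/6048) + 31/60·145/1953 = 1/12 ✓
b·A²c: 31/60·5/62 = 1/24 ✓; 4 stages ⇒ order 4.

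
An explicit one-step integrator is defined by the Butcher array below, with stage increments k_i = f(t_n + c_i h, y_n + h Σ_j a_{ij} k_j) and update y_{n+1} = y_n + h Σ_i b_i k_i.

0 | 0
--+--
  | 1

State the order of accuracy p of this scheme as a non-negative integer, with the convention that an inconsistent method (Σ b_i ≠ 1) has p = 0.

b = (1)
c = (0)
Σ b_i: 1·1 = 1 ✓; 1 stage ⇒ order 1.

1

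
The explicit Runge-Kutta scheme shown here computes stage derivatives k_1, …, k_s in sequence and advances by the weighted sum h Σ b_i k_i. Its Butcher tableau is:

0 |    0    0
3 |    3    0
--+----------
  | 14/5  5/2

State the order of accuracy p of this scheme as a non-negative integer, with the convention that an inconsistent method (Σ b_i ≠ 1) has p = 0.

b = (14/5, 5/2)
c = (0, 3)
Σ b_i: 14/5·1 + 5/2·1 = 53/10 ≠ 1 ⇒ order 0.

0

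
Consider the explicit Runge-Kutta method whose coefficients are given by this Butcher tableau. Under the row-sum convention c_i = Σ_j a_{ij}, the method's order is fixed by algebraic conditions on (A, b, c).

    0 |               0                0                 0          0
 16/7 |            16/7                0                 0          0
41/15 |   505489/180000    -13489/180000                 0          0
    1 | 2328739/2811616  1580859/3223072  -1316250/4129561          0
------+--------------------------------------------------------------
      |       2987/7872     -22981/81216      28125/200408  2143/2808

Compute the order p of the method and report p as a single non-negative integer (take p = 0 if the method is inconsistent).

4

b = (2987/7872, -22981/81216, 28125/200408, 2143/2808)
c = (0, 16/7, 41/15, 1)
Ac = (0, 0, -1927/11250, 1071/4286)
Σ b_i: 2987/7872·1 + (-22981/81216)·1 + 28125/200408·1 + 2143/2808·1 = 1 ✓
b·c: (-22981/81216)·16/7 + 28125/200408·41/15 + 2143/2808·1 = 1/2 ✓
b·c²: (-22981/81216)·256/49 + 28125/200408·1681/225 + 2143/2808·1 = 1/3 ✓
b·Ac: 28125/200408·(-1927/11250) + 2143/2808·1071/4286 = 1/6 ✓
b·c³: (-22981/81216)·4096/343 + 28125/200408·68921/3375 + 2143/2808·1 = 1/4 ✓
b·(c∘Ac): 28125/200408·(-79007/168750) + 2143/2808·1071/4286 = 1/8 ✓
b·Ac²: 28125/200408·(-15416/39375) + 2143/2808·2718/15001 = 1/12 ✓
b·A²c: 2143/2808·117/2143 = 1/24 ✓; 4 stages ⇒ order 4.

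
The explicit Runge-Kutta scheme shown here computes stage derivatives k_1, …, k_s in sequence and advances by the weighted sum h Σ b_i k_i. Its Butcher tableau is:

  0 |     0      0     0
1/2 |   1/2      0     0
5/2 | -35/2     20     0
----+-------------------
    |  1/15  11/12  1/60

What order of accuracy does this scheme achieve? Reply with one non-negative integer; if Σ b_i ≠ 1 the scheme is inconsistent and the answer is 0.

3

b = (1/15, 11/12, 1/60)
c = (0, 1/2, 5/2)
Ac = (0, 0, 10)
Σ b_i: 1/15·1 + 11/12·1 + 1/60·1 = 1 ✓
b·c: 11/12·1/2 + 1/60·5/2 = 1/2 ✓
b·c²: 11/12·1/4 + 1/60·25/4 = 1/3 ✓
b·Ac: 1/60·10 = 1/6 ✓; 3 stages ⇒ order 3.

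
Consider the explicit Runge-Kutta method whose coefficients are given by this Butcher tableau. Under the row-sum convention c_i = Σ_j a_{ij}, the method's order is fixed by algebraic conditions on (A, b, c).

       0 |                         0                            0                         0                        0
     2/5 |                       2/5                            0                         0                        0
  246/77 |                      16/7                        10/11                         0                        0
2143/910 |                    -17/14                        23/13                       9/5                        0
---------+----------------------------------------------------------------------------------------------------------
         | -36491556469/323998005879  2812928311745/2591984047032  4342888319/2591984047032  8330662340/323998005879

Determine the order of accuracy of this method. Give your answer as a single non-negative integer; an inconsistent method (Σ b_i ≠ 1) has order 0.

3

b = (-36491556469/323998005879, 2812928311745/2591984047032, 4342888319/2591984047032, 8330662340/323998005879)
c = (0, 2/5, 246/77, 2143/910)
Ac = (0, 0, 4/11, 32324/5005)
Σ b_i: (-36491556469/323998005879)·1 + 2812928311745/2591984047032·1 + 4342888319/2591984047032·1 + 8330662340/323998005879·1 = 1 ✓
b·c: 2812928311745/2591984047032·2/5 + 4342888319/2591984047032·246/77 + 8330662340/323998005879·2143/910 = 1/2 ✓
b·c²: 2812928311745/2591984047032·4/25 + 4342888319/2591984047032·60516/5929 + 8330662340/323998005879·4592449/828100 = 1/3 ✓
b·Ac: 4342888319/2591984047032·4/11 + 8330662340/323998005879·32324/5005 = 1/6 ✓
b·c³: 2812928311745/2591984047032·8/125 + 4342888319/2591984047032·14886936/456533 + 8330662340/323998005879·9841618207/753571000 = 118375117955099/257398415781650 ≠ 1/4 ⇒ order 3.
b·(c∘Ac): 4342888319/2591984047032·984/847 + 8330662340/323998005879·34635166/2277275 = 4456621471961/11339930205765 ≠ 1/8
b·Ac²: 4342888319/2591984047032·8/55 + 8330662340/323998005879·35947328/1926925 = 19954525786579/41579744087805 ≠ 1/12
b·A²c: 8330662340/323998005879·36/55 = 605866352/35999778431 ≠ 1/24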